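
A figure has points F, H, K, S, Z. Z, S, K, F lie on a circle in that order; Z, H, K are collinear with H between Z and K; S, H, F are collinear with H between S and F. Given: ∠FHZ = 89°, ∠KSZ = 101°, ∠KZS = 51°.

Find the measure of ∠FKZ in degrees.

∠FKZ = 38°

1. ∠FHK = 91°  [linear pair at H on ZK]
2. ∠KFS = 51°  [same arc SK]
3. ∠FKZ = 38°  [△KHF]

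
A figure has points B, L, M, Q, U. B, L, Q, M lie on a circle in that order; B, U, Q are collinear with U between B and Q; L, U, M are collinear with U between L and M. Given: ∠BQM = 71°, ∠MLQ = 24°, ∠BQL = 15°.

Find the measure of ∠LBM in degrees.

∠LBM = 94°

1. ∠BLM = 71°  [same arc BM]
2. ∠BML = 15°  [same arc BL]
3. ∠LBM = 94°  [△BLM]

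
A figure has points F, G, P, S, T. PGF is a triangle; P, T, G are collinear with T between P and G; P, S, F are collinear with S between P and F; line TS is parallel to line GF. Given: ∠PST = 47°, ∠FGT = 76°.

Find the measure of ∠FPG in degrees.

1. ∠GFP = 47°  [TS∥GF, corresponding at S]
2. ∠FGP = 76°  [T on ray GP]
3. ∠FPG = 57°  [△PGF]

∠FPG = 57°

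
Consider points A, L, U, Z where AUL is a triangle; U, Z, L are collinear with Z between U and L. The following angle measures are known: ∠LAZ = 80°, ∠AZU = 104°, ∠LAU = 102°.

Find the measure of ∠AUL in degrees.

∠AUL = 54°

1. ∠AZL = 76°  [linear pair at Z on UL]
2. ∠ALZ = 24°  [△AZL]
3. ∠ALU = 24°  [Z on ray LU]
4. ∠AUL = 54°  [△AUL]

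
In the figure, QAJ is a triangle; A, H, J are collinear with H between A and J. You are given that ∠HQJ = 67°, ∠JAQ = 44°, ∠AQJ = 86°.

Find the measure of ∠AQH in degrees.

∠AQH = 19°

1. ∠AJQ = 50°  [△QAJ]
2. ∠HAQ = 44°  [H on ray AJ]
3. ∠HJQ = 50°  [H on ray JA]
4. ∠JHQ = 63°  [△QHJ]
5. ∠AHQ = 117°  [linear pair at H on AJ]
6. ∠AQH = 19°  [△QAH]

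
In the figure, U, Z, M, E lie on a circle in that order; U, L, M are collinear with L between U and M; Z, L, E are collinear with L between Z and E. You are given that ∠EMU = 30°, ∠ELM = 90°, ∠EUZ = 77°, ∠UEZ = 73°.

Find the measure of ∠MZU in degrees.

1. ∠EZU = 30°  [same arc UE]
2. ∠ULZ = 90°  [vertical angles at L]
3. ∠UMZ = 73°  [same arc UZ]
4. ∠MUZ = 60°  [△ULZ]
5. ∠MZU = 47°  [△UZM]

∠MZU = 47°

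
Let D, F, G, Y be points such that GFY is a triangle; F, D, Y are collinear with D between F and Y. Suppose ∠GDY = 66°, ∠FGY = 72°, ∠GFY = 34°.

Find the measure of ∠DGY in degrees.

∠DGY = 40°

1. ∠FYG = 74°  [△GFY]
2. ∠DYG = 74°  [D on ray YF]
3. ∠DGY = 40°  [△GDY]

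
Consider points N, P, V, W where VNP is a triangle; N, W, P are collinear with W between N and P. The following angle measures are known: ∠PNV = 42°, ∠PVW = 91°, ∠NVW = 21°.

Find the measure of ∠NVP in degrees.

∠NVP = 112°

1. ∠VNW = 42°  [W on ray NP]
2. ∠NWV = 117°  [△VNW]
3. ∠PWV = 63°  [linear pair at W on NP]
4. ∠VPW = 26°  [△VWP]
5. ∠NPV = 26°  [W on ray PN]
6. ∠NVP = 112°  [△VNP]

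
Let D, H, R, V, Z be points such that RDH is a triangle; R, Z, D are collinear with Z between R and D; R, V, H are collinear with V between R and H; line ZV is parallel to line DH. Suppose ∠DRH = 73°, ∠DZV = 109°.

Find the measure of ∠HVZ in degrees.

1. ∠VRZ = 73°  [Z on RD, V on RH]
2. ∠RZV = 71°  [linear pair at Z on RD]
3. ∠RVZ = 36°  [△RZV]
4. ∠HVZ = 144°  [linear pair at V on RH]

∠HVZ = 144°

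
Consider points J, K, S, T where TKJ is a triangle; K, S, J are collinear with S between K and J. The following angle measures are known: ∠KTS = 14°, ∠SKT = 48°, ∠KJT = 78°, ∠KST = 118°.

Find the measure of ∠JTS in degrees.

∠JTS = 40°

1. ∠SJT = 78°  [S on ray JK]
2. ∠JST = 62°  [linear pair at S on KJ]
3. ∠JTS = 40°  [△TSJ]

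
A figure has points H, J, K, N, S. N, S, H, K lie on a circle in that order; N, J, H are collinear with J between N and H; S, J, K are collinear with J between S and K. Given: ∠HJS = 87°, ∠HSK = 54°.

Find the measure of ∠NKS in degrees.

∠NKS = 39°

1. ∠KJN = 87°  [vertical angles at J]
2. ∠HNK = 54°  [same arc HK]
3. ∠NKS = 39°  [△NJK]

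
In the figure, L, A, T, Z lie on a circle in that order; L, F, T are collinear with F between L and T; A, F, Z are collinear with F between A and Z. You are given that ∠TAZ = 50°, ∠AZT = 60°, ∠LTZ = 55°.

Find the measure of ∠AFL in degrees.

1. ∠ALT = 60°  [same arc AT]
2. ∠LAZ = 55°  [same arc LZ]
3. ∠AFL = 65°  [△LFA]

∠AFL = 65°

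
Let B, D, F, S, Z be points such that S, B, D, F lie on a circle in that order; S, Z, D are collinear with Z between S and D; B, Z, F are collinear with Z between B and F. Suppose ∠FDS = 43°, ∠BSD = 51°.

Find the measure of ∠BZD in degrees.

1. ∠FBS = 43°  [same arc SF]
2. ∠BZS = 86°  [△SZB]
3. ∠BZD = 94°  [linear pair at Z on SD]

∠BZD = 94°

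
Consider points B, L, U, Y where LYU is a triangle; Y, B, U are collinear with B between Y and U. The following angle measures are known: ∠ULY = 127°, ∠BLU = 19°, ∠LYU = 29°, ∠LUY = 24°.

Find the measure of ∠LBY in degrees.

∠LBY = 43°

1. ∠BUL = 24°  [B on ray UY]
2. ∠LBU = 137°  [△LBU]
3. ∠LBY = 43°  [linear pair at B on YU]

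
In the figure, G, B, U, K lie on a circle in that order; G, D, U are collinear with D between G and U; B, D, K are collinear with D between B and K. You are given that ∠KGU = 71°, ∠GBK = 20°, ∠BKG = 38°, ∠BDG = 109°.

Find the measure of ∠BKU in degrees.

1. ∠GUK = 20°  [same arc GK]
2. ∠KDU = 109°  [vertical angles at D]
3. ∠BKU = 51°  [△UDK]

∠BKU = 51°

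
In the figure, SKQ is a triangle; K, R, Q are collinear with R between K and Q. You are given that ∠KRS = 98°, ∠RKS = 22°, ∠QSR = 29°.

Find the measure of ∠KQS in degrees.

∠KQS = 69°

1. ∠QRS = 82°  [linear pair at R on KQ]
2. ∠RQS = 69°  [△SRQ]
3. ∠KQS = 69°  [R on ray QK]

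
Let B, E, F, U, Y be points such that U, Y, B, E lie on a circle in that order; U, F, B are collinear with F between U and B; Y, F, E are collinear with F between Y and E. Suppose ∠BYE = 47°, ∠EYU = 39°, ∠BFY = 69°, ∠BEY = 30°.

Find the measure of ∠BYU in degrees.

1. ∠UBY = 64°  [△YFB]
2. ∠BUY = 30°  [same arc YB]
3. ∠BYU = 86°  [△UYB]

∠BYU = 86°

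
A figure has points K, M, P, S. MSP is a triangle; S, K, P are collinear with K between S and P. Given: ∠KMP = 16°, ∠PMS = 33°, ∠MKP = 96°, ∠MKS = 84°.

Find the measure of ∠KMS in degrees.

∠KMS = 17°

1. ∠KPM = 68°  [△MKP]
2. ∠MPS = 68°  [K on ray PS]
3. ∠MSP = 79°  [△MSP]
4. ∠KSM = 79°  [K on ray SP]
5. ∠KMS = 17°  [△MSK]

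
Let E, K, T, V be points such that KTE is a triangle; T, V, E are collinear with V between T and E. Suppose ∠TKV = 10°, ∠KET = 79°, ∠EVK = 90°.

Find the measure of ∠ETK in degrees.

1. ∠KVT = 90°  [linear pair at V on TE]
2. ∠KTV = 80°  [△KTV]
3. ∠ETK = 80°  [V on ray TE]

∠ETK = 80°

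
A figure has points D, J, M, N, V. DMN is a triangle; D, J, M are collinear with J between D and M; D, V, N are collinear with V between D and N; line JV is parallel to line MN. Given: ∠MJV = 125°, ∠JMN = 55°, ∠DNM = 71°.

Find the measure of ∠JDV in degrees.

1. ∠DJV = 55°  [linear pair at J on DM]
2. ∠DVJ = 71°  [JV∥MN, corresponding at V]
3. ∠JDV = 54°  [△DJV]

∠JDV = 54°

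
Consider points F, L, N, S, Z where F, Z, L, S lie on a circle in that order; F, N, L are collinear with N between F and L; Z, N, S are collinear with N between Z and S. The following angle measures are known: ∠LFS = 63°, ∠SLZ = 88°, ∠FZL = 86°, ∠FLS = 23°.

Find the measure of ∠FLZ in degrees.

1. ∠SFZ = 92°  [cyclic FZLS, opposite ∠F+∠L]
2. ∠FZS = 23°  [same arc FS]
3. ∠FSZ = 65°  [△FZS]
4. ∠FLZ = 65°  [same arc FZ]

∠FLZ = 65°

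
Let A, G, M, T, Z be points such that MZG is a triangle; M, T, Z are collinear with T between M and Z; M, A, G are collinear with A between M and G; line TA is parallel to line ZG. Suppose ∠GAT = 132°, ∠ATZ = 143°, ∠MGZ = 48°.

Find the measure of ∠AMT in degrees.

1. ∠MAT = 48°  [linear pair at A on MG]
2. ∠ATM = 37°  [linear pair at T on MZ]
3. ∠AMT = 95°  [△MTA]

∠AMT = 95°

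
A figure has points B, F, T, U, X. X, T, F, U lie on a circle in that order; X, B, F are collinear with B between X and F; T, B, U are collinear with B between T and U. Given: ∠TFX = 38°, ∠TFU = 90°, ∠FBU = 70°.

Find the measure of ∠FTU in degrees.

∠FTU = 32°

1. ∠TUX = 38°  [same arc XT]
2. ∠UBX = 110°  [linear pair at B on XF]
3. ∠FXU = 32°  [△XBU]
4. ∠FTU = 32°  [same arc FU]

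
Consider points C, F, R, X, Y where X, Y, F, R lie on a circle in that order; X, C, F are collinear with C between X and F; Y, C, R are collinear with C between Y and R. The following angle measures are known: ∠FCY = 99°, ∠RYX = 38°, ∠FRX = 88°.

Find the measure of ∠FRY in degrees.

∠FRY = 61°

1. ∠RCX = 99°  [vertical angles at C]
2. ∠RFX = 38°  [same arc XR]
3. ∠FCR = 81°  [linear pair at C on XF]
4. ∠FRY = 61°  [△FCR]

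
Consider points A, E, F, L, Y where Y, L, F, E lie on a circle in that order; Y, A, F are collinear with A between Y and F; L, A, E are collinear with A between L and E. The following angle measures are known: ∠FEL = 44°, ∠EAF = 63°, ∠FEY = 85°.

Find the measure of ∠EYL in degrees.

1. ∠FYL = 44°  [same arc LF]
2. ∠EFY = 73°  [△FAE]
3. ∠LAY = 63°  [vertical angles at A]
4. ∠EAY = 117°  [linear pair at A on YF]
5. ∠EYF = 22°  [△YFE]
6. ∠ELY = 73°  [△YAL]
7. ∠LEY = 41°  [△YAE]
8. ∠EYL = 66°  [△YLE]

∠EYL = 66°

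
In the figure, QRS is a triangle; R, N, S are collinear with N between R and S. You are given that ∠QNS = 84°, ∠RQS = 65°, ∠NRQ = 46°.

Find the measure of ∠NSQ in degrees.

1. ∠QRS = 46°  [N on ray RS]
2. ∠QSR = 69°  [△QRS]
3. ∠NSQ = 69°  [N on ray SR]

∠NSQ = 69°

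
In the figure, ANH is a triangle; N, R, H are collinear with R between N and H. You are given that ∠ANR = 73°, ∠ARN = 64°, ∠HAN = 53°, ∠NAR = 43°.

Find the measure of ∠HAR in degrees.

1. ∠ANH = 73°  [R on ray NH]
2. ∠ARH = 116°  [linear pair at R on NH]
3. ∠AHN = 54°  [△ANH]
4. ∠AHR = 54°  [R on ray HN]
5. ∠HAR = 10°  [△ARH]

∠HAR = 10°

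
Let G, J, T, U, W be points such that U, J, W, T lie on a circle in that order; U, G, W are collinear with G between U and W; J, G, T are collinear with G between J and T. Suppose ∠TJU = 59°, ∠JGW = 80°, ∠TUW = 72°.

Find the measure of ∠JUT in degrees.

∠JUT = 93°

1. ∠TGU = 80°  [vertical angles at G]
2. ∠JTU = 28°  [△UGT]
3. ∠JUT = 93°  [△UJT]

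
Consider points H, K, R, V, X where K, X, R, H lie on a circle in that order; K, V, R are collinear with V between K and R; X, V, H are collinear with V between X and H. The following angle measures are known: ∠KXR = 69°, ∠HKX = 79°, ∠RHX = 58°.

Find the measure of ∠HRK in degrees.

1. ∠KHR = 111°  [cyclic KXRH, opposite ∠X+∠H]
2. ∠HRX = 101°  [cyclic KXRH, opposite ∠K+∠R]
3. ∠HXR = 21°  [△XRH]
4. ∠HKR = 21°  [same arc RH]
5. ∠HRK = 48°  [△KRH]

∠HRK = 48°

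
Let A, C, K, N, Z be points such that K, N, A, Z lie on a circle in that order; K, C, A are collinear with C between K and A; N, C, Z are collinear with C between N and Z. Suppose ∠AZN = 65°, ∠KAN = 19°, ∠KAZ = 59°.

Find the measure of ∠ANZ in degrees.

∠ANZ = 37°

1. ∠ACZ = 56°  [△ACZ]
2. ∠KZN = 19°  [same arc KN]
3. ∠KCZ = 124°  [linear pair at C on KA]
4. ∠AKZ = 37°  [△KCZ]
5. ∠ANZ = 37°  [same arc AZ]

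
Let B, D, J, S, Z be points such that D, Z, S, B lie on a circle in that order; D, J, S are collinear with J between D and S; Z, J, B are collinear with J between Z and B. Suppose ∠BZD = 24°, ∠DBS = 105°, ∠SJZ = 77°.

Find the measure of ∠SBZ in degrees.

∠SBZ = 53°

1. ∠BSD = 24°  [same arc DB]
2. ∠BJD = 77°  [vertical angles at J]
3. ∠BJS = 103°  [linear pair at J on DS]
4. ∠SBZ = 53°  [△SJB]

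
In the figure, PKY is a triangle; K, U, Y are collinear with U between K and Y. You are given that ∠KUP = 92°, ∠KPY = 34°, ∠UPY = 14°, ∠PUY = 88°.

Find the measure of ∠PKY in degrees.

1. ∠PYU = 78°  [△PUY]
2. ∠KYP = 78°  [U on ray YK]
3. ∠PKY = 68°  [△PKY]

∠PKY = 68°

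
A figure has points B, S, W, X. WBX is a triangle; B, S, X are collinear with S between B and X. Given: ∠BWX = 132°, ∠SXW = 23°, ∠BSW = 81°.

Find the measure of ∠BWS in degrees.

1. ∠BXW = 23°  [S on ray XB]
2. ∠WBX = 25°  [△WBX]
3. ∠SBW = 25°  [S on ray BX]
4. ∠BWS = 74°  [△WBS]

∠BWS = 74°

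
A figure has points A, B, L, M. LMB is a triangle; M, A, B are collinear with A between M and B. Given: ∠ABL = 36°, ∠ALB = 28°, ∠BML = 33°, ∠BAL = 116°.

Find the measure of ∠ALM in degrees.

1. ∠AML = 33°  [A on ray MB]
2. ∠LAM = 64°  [linear pair at A on MB]
3. ∠ALM = 83°  [△LMA]

∠ALM = 83°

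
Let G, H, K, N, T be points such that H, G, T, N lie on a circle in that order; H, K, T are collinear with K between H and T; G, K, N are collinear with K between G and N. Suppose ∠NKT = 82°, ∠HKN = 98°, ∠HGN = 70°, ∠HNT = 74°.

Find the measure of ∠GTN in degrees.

∠GTN = 116°

1. ∠HTN = 70°  [same arc HN]
2. ∠NHT = 36°  [△HTN]
3. ∠GNT = 28°  [△TKN]
4. ∠NGT = 36°  [same arc TN]
5. ∠GTN = 116°  [△GTN]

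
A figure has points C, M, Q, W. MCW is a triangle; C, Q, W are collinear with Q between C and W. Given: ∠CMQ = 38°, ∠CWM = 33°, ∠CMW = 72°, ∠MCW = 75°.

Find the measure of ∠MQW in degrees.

1. ∠MCQ = 75°  [Q on ray CW]
2. ∠CQM = 67°  [△MCQ]
3. ∠MQW = 113°  [linear pair at Q on CW]

∠MQW = 113°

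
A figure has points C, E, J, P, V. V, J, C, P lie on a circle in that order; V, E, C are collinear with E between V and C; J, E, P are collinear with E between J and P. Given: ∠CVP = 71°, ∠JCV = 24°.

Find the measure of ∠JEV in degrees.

∠JEV = 95°

1. ∠CJP = 71°  [same arc CP]
2. ∠CEJ = 85°  [△JEC]
3. ∠JEV = 95°  [linear pair at E on VC]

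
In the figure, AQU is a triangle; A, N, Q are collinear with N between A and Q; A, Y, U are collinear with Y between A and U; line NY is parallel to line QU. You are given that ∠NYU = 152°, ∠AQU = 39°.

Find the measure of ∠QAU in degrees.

1. ∠AYN = 28°  [linear pair at Y on AU]
2. ∠ANY = 39°  [NY∥QU, corresponding at N]
3. ∠NAY = 113°  [△ANY]
4. ∠QAU = 113°  [N on AQ, Y on AU]

∠QAU = 113°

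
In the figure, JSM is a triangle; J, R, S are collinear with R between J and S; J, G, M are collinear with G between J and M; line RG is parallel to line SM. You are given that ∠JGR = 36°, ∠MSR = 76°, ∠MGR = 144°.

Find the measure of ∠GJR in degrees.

1. ∠JMS = 36°  [RG∥SM, corresponding at G]
2. ∠JSM = 76°  [R on ray SJ]
3. ∠MJS = 68°  [△JSM]
4. ∠GJR = 68°  [R on JS, G on JM]

∠GJR = 68°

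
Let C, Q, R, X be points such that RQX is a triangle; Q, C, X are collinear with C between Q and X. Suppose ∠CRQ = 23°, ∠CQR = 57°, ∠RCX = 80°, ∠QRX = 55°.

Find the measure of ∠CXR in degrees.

1. ∠RQX = 57°  [C on ray QX]
2. ∠QXR = 68°  [△RQX]
3. ∠CXR = 68°  [C on ray XQ]

∠CXR = 68°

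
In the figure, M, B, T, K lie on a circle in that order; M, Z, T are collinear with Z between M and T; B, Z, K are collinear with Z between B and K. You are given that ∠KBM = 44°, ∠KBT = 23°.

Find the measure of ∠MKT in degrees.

∠MKT = 113°

1. ∠KTM = 44°  [same arc MK]
2. ∠KMT = 23°  [same arc TK]
3. ∠MKT = 113°  [△MTK]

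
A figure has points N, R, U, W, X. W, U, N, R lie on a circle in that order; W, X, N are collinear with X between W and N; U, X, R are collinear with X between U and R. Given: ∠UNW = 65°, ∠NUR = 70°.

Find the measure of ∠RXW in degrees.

1. ∠URW = 65°  [same arc WU]
2. ∠NWR = 70°  [same arc NR]
3. ∠RXW = 45°  [△WXR]

∠RXW = 45°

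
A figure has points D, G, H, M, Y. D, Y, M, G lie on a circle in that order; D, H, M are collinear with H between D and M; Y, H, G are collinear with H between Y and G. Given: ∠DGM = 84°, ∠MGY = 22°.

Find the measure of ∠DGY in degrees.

1. ∠DYM = 96°  [cyclic DYMG, opposite ∠Y+∠G]
2. ∠MDY = 22°  [same arc YM]
3. ∠DMY = 62°  [△DYM]
4. ∠DGY = 62°  [same arc DY]

∠DGY = 62°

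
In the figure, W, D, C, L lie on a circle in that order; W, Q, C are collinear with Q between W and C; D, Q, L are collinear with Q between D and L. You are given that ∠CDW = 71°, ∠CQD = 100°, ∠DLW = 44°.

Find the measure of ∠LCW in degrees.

∠LCW = 35°

1. ∠CLW = 109°  [cyclic WDCL, opposite ∠D+∠L]
2. ∠LQW = 100°  [vertical angles at Q]
3. ∠CWL = 36°  [△WQL]
4. ∠LCW = 35°  [△WCL]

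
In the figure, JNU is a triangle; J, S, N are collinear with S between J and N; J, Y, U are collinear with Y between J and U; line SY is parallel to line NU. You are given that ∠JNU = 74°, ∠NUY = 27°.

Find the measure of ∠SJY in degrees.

1. ∠JUN = 27°  [Y on ray UJ]
2. ∠NJU = 79°  [△JNU]
3. ∠SJY = 79°  [S on JN, Y on JU]

∠SJY = 79°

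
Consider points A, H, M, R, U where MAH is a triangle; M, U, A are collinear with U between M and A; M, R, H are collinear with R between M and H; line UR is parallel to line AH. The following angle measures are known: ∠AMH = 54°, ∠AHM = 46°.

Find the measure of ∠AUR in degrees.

1. ∠HAM = 80°  [△MAH]
2. ∠MUR = 80°  [UR∥AH, corresponding at U]
3. ∠AUR = 100°  [linear pair at U on MA]

∠AUR = 100°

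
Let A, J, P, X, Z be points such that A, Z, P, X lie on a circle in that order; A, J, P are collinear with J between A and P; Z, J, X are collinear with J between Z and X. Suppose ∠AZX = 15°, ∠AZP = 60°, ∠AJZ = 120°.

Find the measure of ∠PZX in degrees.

1. ∠PAZ = 45°  [△AJZ]
2. ∠APZ = 75°  [△AZP]
3. ∠PJZ = 60°  [linear pair at J on AP]
4. ∠PZX = 45°  [△ZJP]

∠PZX = 45°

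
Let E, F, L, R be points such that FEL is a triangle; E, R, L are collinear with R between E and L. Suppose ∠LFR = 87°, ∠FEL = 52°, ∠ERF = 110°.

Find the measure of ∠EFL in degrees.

1. ∠FRL = 70°  [linear pair at R on EL]
2. ∠FLR = 23°  [△FRL]
3. ∠ELF = 23°  [R on ray LE]
4. ∠EFL = 105°  [△FEL]

∠EFL = 105°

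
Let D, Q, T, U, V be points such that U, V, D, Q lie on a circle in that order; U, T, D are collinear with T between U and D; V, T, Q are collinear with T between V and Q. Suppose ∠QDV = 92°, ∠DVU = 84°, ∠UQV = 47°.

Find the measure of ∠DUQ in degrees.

∠DUQ = 39°

1. ∠QUV = 88°  [cyclic UVDQ, opposite ∠U+∠D]
2. ∠DQU = 96°  [cyclic UVDQ, opposite ∠V+∠Q]
3. ∠QVU = 45°  [△UVQ]
4. ∠QDU = 45°  [same arc UQ]
5. ∠DUQ = 39°  [△UDQ]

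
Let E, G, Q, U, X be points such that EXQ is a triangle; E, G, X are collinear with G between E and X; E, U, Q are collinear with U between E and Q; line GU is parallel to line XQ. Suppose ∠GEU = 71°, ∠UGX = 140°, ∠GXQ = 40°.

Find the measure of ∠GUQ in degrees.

1. ∠EGU = 40°  [linear pair at G on EX]
2. ∠EUG = 69°  [△EGU]
3. ∠GUQ = 111°  [linear pair at U on EQ]

∠GUQ = 111°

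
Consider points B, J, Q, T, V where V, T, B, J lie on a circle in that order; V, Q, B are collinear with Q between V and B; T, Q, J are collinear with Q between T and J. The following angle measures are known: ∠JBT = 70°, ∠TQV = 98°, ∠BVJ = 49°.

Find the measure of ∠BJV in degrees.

∠BJV = 110°

1. ∠BQJ = 98°  [vertical angles at Q]
2. ∠BTJ = 49°  [same arc BJ]
3. ∠BJT = 61°  [△TBJ]
4. ∠JBV = 21°  [△BQJ]
5. ∠BJV = 110°  [△VBJ]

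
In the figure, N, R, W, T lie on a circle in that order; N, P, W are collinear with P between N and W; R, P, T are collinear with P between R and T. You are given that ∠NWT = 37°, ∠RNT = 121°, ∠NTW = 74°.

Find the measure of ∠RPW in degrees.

∠RPW = 89°

1. ∠NRT = 37°  [same arc NT]
2. ∠TNW = 69°  [△NWT]
3. ∠NTR = 22°  [△NRT]
4. ∠TRW = 69°  [same arc WT]
5. ∠NWR = 22°  [same arc NR]
6. ∠RPW = 89°  [△RPW]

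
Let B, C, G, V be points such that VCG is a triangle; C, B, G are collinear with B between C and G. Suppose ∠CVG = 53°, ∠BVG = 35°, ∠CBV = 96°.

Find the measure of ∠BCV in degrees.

∠BCV = 66°

1. ∠GBV = 84°  [linear pair at B on CG]
2. ∠BGV = 61°  [△VBG]
3. ∠CGV = 61°  [B on ray GC]
4. ∠GCV = 66°  [△VCG]
5. ∠BCV = 66°  [B on ray CG]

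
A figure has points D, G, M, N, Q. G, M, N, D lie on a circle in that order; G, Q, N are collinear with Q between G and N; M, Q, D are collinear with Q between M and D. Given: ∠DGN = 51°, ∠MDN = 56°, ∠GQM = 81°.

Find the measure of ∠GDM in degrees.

∠GDM = 30°

1. ∠DMN = 51°  [same arc ND]
2. ∠MGN = 56°  [same arc MN]
3. ∠DNM = 73°  [△MND]
4. ∠DMG = 43°  [△GQM]
5. ∠DGM = 107°  [cyclic GMND, opposite ∠G+∠N]
6. ∠GDM = 30°  [△GMD]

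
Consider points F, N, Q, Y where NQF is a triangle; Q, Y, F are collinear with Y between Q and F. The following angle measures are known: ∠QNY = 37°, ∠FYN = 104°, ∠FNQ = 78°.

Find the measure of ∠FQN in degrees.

∠FQN = 67°

1. ∠NYQ = 76°  [linear pair at Y on QF]
2. ∠NQY = 67°  [△NQY]
3. ∠FQN = 67°  [Y on ray QF]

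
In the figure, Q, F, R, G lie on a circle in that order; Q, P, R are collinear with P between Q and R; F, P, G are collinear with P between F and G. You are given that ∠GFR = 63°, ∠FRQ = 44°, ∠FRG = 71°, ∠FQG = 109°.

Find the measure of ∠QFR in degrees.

∠QFR = 90°

1. ∠FGR = 46°  [△FRG]
2. ∠FQR = 46°  [same arc FR]
3. ∠QFR = 90°  [△QFR]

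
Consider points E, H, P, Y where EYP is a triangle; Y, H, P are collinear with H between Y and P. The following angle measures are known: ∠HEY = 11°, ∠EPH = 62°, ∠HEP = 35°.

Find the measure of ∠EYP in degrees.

∠EYP = 72°

1. ∠EHP = 83°  [△EHP]
2. ∠EHY = 97°  [linear pair at H on YP]
3. ∠EYH = 72°  [△EYH]
4. ∠EYP = 72°  [H on ray YP]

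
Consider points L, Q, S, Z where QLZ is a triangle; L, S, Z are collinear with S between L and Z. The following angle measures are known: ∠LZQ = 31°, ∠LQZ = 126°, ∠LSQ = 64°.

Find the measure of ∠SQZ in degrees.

∠SQZ = 33°

1. ∠QZS = 31°  [S on ray ZL]
2. ∠QSZ = 116°  [linear pair at S on LZ]
3. ∠SQZ = 33°  [△QSZ]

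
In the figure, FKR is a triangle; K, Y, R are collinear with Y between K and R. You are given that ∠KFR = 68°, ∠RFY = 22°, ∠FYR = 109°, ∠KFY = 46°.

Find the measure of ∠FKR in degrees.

∠FKR = 63°

1. ∠FYK = 71°  [linear pair at Y on KR]
2. ∠FKY = 63°  [△FKY]
3. ∠FKR = 63°  [Y on ray KR]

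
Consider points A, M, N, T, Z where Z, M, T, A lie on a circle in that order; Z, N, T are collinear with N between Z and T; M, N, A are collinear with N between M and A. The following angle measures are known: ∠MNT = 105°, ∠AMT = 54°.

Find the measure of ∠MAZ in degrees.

1. ∠ANZ = 105°  [vertical angles at N]
2. ∠AZT = 54°  [same arc TA]
3. ∠MAZ = 21°  [△ZNA]

∠MAZ = 21°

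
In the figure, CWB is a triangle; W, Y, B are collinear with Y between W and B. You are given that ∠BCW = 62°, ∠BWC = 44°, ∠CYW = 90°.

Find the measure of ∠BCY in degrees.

∠BCY = 16°

1. ∠CBW = 74°  [△CWB]
2. ∠BYC = 90°  [linear pair at Y on WB]
3. ∠CBY = 74°  [Y on ray BW]
4. ∠BCY = 16°  [△CYB]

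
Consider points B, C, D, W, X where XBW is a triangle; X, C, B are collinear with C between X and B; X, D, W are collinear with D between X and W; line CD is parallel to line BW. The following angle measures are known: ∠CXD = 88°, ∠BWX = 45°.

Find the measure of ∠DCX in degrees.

∠DCX = 47°

1. ∠BXW = 88°  [C on XB, D on XW]
2. ∠WBX = 47°  [△XBW]
3. ∠DCX = 47°  [CD∥BW, corresponding at C]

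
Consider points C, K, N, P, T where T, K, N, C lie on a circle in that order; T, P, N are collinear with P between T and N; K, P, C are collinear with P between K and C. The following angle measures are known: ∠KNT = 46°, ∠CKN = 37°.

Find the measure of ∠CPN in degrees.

∠CPN = 83°

1. ∠KCT = 46°  [same arc TK]
2. ∠CTN = 37°  [same arc NC]
3. ∠CPT = 97°  [△TPC]
4. ∠CPN = 83°  [linear pair at P on TN]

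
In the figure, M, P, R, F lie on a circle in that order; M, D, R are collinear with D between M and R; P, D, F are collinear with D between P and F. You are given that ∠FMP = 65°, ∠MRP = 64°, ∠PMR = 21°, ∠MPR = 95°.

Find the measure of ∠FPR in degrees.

∠FPR = 44°

1. ∠FRP = 115°  [cyclic MPRF, opposite ∠M+∠R]
2. ∠PFR = 21°  [same arc PR]
3. ∠FPR = 44°  [△PRF]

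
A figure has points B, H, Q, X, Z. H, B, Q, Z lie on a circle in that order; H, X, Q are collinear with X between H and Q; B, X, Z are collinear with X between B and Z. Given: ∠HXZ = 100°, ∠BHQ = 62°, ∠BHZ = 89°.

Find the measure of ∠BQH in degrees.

1. ∠BXQ = 100°  [vertical angles at X]
2. ∠BZQ = 62°  [same arc BQ]
3. ∠BQZ = 91°  [cyclic HBQZ, opposite ∠H+∠Q]
4. ∠QBZ = 27°  [△BQZ]
5. ∠BQH = 53°  [△BXQ]

∠BQH = 53°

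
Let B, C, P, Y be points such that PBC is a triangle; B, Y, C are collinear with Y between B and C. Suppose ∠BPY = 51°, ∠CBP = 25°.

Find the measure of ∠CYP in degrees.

∠CYP = 76°

1. ∠PBY = 25°  [Y on ray BC]
2. ∠BYP = 104°  [△PBY]
3. ∠CYP = 76°  [linear pair at Y on BC]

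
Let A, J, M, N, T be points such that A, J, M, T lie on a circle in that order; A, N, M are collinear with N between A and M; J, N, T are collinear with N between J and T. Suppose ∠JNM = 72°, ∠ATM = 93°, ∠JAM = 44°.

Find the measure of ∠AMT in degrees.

1. ∠ANT = 72°  [vertical angles at N]
2. ∠JTM = 44°  [same arc JM]
3. ∠MNT = 108°  [linear pair at N on AM]
4. ∠AMT = 28°  [△MNT]

∠AMT = 28°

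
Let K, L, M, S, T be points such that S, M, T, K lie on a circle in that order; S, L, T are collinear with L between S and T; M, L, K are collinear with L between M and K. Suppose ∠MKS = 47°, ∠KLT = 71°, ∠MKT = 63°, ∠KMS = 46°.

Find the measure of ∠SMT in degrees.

∠SMT = 70°

1. ∠MTS = 47°  [same arc SM]
2. ∠MST = 63°  [same arc MT]
3. ∠SMT = 70°  [△SMT]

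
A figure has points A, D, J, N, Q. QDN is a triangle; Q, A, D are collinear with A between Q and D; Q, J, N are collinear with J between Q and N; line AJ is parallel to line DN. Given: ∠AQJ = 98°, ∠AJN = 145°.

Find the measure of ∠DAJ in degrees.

∠DAJ = 133°

1. ∠AJQ = 35°  [linear pair at J on QN]
2. ∠JAQ = 47°  [△QAJ]
3. ∠DAJ = 133°  [linear pair at A on QD]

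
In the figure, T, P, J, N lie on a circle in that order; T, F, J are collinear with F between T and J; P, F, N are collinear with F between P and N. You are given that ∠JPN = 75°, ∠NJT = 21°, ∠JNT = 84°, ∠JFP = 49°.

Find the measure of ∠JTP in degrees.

1. ∠PJT = 56°  [△PFJ]
2. ∠JPT = 96°  [cyclic TPJN, opposite ∠P+∠N]
3. ∠JTP = 28°  [△TPJ]

∠JTP = 28°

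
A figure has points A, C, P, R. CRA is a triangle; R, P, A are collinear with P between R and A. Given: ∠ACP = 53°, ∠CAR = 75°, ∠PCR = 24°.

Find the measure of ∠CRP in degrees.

1. ∠CAP = 75°  [P on ray AR]
2. ∠APC = 52°  [△CPA]
3. ∠CPR = 128°  [linear pair at P on RA]
4. ∠CRP = 28°  [△CRP]

∠CRP = 28°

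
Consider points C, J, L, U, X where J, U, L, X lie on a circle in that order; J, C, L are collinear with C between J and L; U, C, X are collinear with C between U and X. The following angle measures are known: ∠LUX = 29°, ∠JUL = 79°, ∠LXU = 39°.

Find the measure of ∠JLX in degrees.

1. ∠LJX = 29°  [same arc LX]
2. ∠JXL = 101°  [cyclic JULX, opposite ∠U+∠X]
3. ∠JLX = 50°  [△JLX]

∠JLX = 50°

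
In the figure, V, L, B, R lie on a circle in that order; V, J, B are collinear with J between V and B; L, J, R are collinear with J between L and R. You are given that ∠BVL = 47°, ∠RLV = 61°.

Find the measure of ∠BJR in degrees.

∠BJR = 72°

1. ∠BRL = 47°  [same arc LB]
2. ∠RBV = 61°  [same arc VR]
3. ∠BJR = 72°  [△BJR]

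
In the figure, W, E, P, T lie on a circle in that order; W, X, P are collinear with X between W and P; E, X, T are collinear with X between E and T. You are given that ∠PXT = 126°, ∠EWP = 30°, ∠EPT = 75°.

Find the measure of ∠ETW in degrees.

1. ∠EXW = 126°  [vertical angles at X]
2. ∠TEW = 24°  [△WXE]
3. ∠EWT = 105°  [cyclic WEPT, opposite ∠W+∠P]
4. ∠ETW = 51°  [△WET]

∠ETW = 51°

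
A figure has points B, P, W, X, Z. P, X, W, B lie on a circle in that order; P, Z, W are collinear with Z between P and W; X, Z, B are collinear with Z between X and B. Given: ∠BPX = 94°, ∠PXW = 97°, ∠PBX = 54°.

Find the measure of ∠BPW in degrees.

1. ∠BXP = 32°  [△PXB]
2. ∠PBW = 83°  [cyclic PXWB, opposite ∠X+∠B]
3. ∠BWP = 32°  [same arc PB]
4. ∠BPW = 65°  [△PWB]

∠BPW = 65°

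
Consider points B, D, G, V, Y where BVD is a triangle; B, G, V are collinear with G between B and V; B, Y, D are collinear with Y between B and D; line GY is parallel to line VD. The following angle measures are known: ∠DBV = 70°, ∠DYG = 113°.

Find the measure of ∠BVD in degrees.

∠BVD = 43°

1. ∠GBY = 70°  [G on BV, Y on BD]
2. ∠BYG = 67°  [linear pair at Y on BD]
3. ∠BGY = 43°  [△BGY]
4. ∠BVD = 43°  [GY∥VD, corresponding at G]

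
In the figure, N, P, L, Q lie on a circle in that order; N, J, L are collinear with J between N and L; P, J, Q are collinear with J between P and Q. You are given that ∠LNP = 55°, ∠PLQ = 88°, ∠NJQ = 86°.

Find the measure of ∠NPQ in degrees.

∠NPQ = 31°

1. ∠LQP = 55°  [same arc PL]
2. ∠LJQ = 94°  [linear pair at J on NL]
3. ∠NLQ = 31°  [△LJQ]
4. ∠NPQ = 31°  [same arc NQ]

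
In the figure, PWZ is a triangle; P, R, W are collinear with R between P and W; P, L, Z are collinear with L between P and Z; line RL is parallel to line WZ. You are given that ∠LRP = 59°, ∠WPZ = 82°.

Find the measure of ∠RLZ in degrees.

∠RLZ = 141°

1. ∠PWZ = 59°  [RL∥WZ, corresponding at R]
2. ∠PZW = 39°  [△PWZ]
3. ∠PLR = 39°  [RL∥WZ, corresponding at L]
4. ∠RLZ = 141°  [linear pair at L on PZ]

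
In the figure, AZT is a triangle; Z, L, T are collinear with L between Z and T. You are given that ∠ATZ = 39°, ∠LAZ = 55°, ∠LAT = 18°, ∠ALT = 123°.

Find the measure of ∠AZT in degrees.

1. ∠ALZ = 57°  [linear pair at L on ZT]
2. ∠AZL = 68°  [△AZL]
3. ∠AZT = 68°  [L on ray ZT]

∠AZT = 68°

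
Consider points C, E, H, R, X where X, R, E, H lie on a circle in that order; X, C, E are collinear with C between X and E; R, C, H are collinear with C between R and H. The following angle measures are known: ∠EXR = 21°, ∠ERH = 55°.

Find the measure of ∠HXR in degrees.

1. ∠EHR = 21°  [same arc RE]
2. ∠HER = 104°  [△REH]
3. ∠HXR = 76°  [cyclic XREH, opposite ∠X+∠E]

∠HXR = 76°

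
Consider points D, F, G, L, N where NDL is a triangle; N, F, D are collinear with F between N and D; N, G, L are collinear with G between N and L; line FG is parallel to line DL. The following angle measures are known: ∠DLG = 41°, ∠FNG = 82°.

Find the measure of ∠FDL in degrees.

1. ∠DLN = 41°  [G on ray LN]
2. ∠DNL = 82°  [F on ND, G on NL]
3. ∠LDN = 57°  [△NDL]
4. ∠FDL = 57°  [F on ray DN]

∠FDL = 57°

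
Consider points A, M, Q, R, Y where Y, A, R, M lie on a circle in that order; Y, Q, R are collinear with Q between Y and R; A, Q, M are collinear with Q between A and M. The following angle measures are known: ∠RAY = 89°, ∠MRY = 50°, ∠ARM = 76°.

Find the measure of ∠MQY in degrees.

1. ∠RMY = 91°  [cyclic YARM, opposite ∠A+∠M]
2. ∠MAY = 50°  [same arc YM]
3. ∠MYR = 39°  [△YRM]
4. ∠AYM = 104°  [cyclic YARM, opposite ∠Y+∠R]
5. ∠AMY = 26°  [△YAM]
6. ∠MQY = 115°  [△YQM]

∠MQY = 115°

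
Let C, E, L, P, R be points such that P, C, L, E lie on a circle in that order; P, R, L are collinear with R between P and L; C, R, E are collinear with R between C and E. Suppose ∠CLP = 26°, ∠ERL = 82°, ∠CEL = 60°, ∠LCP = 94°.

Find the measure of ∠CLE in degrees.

∠CLE = 64°

1. ∠CEP = 26°  [same arc PC]
2. ∠ERP = 98°  [linear pair at R on PL]
3. ∠EPL = 56°  [△PRE]
4. ∠ECL = 56°  [same arc LE]
5. ∠CLE = 64°  [△CLE]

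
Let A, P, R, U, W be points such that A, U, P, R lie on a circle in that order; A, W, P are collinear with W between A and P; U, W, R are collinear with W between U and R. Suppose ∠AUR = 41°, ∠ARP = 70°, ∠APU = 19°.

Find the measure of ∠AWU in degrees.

1. ∠AUP = 110°  [cyclic AUPR, opposite ∠U+∠R]
2. ∠PAU = 51°  [△AUP]
3. ∠AWU = 88°  [△AWU]

∠AWU = 88°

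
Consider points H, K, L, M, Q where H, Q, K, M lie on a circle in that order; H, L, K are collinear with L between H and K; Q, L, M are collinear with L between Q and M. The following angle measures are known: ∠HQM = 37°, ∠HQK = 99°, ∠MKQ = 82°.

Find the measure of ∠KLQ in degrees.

1. ∠HKM = 37°  [same arc HM]
2. ∠HMK = 81°  [cyclic HQKM, opposite ∠Q+∠M]
3. ∠MHQ = 98°  [cyclic HQKM, opposite ∠H+∠K]
4. ∠KHM = 62°  [△HKM]
5. ∠HMQ = 45°  [△HQM]
6. ∠KQM = 62°  [same arc KM]
7. ∠HKQ = 45°  [same arc HQ]
8. ∠KLQ = 73°  [△QLK]

∠KLQ = 73°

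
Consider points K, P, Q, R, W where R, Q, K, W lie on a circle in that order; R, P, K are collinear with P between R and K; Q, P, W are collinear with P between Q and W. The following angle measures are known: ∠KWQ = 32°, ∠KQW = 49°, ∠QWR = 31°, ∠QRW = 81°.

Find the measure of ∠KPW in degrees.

∠KPW = 80°

1. ∠KRW = 49°  [same arc KW]
2. ∠RPW = 100°  [△RPW]
3. ∠KPW = 80°  [linear pair at P on RK]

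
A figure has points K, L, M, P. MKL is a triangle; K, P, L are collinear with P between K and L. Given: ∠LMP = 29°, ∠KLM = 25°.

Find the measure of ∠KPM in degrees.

∠KPM = 54°

1. ∠MLP = 25°  [P on ray LK]
2. ∠LPM = 126°  [△MPL]
3. ∠KPM = 54°  [linear pair at P on KL]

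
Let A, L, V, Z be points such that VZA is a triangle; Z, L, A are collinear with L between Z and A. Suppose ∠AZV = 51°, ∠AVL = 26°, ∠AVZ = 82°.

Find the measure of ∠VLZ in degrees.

1. ∠VAZ = 47°  [△VZA]
2. ∠LAV = 47°  [L on ray AZ]
3. ∠ALV = 107°  [△VLA]
4. ∠VLZ = 73°  [linear pair at L on ZA]

∠VLZ = 73°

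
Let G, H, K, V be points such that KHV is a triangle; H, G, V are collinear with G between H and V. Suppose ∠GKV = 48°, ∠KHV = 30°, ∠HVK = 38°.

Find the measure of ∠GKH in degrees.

∠GKH = 64°

1. ∠GHK = 30°  [G on ray HV]
2. ∠GVK = 38°  [G on ray VH]
3. ∠KGV = 94°  [△KGV]
4. ∠HGK = 86°  [linear pair at G on HV]
5. ∠GKH = 64°  [△KHG]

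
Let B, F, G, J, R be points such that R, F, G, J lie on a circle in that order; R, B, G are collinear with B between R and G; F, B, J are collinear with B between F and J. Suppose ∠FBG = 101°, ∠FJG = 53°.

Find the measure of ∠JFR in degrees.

1. ∠FBR = 79°  [linear pair at B on RG]
2. ∠FRG = 53°  [same arc FG]
3. ∠JFR = 48°  [△RBF]

∠JFR = 48°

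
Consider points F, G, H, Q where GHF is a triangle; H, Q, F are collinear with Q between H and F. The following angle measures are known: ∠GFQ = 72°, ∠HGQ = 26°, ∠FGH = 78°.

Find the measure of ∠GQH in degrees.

∠GQH = 124°

1. ∠GFH = 72°  [Q on ray FH]
2. ∠FHG = 30°  [△GHF]
3. ∠GHQ = 30°  [Q on ray HF]
4. ∠GQH = 124°  [△GHQ]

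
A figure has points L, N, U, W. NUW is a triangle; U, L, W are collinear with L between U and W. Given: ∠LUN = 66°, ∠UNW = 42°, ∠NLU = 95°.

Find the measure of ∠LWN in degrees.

1. ∠NUW = 66°  [L on ray UW]
2. ∠NWU = 72°  [△NUW]
3. ∠LWN = 72°  [L on ray WU]

∠LWN = 72°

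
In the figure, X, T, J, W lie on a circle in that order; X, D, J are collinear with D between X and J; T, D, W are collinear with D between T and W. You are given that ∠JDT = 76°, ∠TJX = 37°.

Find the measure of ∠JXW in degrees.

1. ∠WDX = 76°  [vertical angles at D]
2. ∠TWX = 37°  [same arc XT]
3. ∠JXW = 67°  [△XDW]

∠JXW = 67°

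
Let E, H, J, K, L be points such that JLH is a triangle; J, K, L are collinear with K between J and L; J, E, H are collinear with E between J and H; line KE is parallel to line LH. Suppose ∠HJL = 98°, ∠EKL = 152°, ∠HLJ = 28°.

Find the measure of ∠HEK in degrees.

∠HEK = 126°

1. ∠JHL = 54°  [△JLH]
2. ∠JEK = 54°  [KE∥LH, corresponding at E]
3. ∠HEK = 126°  [linear pair at E on JH]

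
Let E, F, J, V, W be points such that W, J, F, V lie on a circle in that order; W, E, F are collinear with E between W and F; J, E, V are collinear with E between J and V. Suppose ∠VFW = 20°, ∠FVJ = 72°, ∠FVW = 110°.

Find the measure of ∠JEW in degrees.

∠JEW = 88°

1. ∠VJW = 20°  [same arc WV]
2. ∠FWJ = 72°  [same arc JF]
3. ∠JEW = 88°  [△WEJ]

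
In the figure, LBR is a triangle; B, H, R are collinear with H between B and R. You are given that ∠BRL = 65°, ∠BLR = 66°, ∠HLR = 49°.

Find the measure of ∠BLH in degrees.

∠BLH = 17°

1. ∠LBR = 49°  [△LBR]
2. ∠HRL = 65°  [H on ray RB]
3. ∠LHR = 66°  [△LHR]
4. ∠HBL = 49°  [H on ray BR]
5. ∠BHL = 114°  [linear pair at H on BR]
6. ∠BLH = 17°  [△LBH]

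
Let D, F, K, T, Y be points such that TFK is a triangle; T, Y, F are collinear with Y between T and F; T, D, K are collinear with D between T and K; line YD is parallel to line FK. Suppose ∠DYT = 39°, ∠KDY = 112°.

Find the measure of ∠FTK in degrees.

1. ∠TDY = 68°  [linear pair at D on TK]
2. ∠DTY = 73°  [△TYD]
3. ∠FTK = 73°  [Y on TF, D on TK]

∠FTK = 73°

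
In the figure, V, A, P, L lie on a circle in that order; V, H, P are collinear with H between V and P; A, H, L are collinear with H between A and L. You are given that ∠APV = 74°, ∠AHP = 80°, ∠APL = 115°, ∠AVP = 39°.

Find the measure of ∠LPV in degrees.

∠LPV = 41°

1. ∠LAP = 26°  [△AHP]
2. ∠LHV = 80°  [vertical angles at H]
3. ∠ALP = 39°  [△APL]
4. ∠LHP = 100°  [linear pair at H on VP]
5. ∠LPV = 41°  [△PHL]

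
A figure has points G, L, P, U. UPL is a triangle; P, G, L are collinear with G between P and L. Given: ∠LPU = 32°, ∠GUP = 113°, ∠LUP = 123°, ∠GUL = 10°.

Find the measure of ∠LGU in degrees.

∠LGU = 145°

1. ∠GPU = 32°  [G on ray PL]
2. ∠PGU = 35°  [△UPG]
3. ∠LGU = 145°  [linear pair at G on PL]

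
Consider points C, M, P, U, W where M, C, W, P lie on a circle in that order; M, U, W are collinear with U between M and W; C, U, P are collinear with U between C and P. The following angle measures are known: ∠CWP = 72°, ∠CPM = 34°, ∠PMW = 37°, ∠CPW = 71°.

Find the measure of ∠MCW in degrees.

1. ∠CWM = 34°  [same arc MC]
2. ∠CMW = 71°  [same arc CW]
3. ∠MCW = 75°  [△MCW]

∠MCW = 75°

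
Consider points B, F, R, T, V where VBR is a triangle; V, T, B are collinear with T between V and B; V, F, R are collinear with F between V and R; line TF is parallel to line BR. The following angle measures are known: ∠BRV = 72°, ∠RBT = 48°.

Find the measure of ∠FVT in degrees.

∠FVT = 60°

1. ∠RBV = 48°  [T on ray BV]
2. ∠BVR = 60°  [△VBR]
3. ∠FVT = 60°  [T on VB, F on VR]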